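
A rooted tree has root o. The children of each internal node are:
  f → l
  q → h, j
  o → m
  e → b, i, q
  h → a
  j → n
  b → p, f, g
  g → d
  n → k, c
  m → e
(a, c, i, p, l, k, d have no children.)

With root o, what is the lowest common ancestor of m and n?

Ancestors of m (toward the root): m, o.
Ancestors of n: n, j, q, e, m, o.
The deepest node appearing in both lists is m.

m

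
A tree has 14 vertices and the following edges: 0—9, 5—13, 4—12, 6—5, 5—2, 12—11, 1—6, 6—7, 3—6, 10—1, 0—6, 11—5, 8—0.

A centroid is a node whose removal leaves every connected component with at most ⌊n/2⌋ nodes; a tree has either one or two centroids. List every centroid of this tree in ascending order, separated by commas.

Removing 6 splits the tree into components of sizes 6, 3, 2, 1, 1; the largest is 6 ≤ ⌊14/2⌋ = 7.
No neighbour of 6 does as well, so 6 is the unique centroid.

6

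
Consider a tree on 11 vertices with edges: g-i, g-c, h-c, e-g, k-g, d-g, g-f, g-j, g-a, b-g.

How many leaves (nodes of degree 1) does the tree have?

The leaves are a, b, d, e, f, h, i, j, k.
That is 9 leaves.

9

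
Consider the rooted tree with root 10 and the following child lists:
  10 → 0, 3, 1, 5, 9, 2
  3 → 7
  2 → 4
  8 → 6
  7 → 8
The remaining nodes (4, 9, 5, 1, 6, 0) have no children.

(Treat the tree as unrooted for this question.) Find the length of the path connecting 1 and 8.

4

Walking from 1: 1 – 10 – 3 – 7 – 8. Length 4.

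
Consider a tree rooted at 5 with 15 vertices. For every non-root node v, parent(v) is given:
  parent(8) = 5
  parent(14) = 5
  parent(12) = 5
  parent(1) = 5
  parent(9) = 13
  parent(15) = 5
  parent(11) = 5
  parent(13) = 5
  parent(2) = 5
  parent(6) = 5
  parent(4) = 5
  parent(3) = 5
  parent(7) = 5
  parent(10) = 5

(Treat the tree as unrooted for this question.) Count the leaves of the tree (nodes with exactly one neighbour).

Exactly 13 nodes have a single neighbour: 1, 2, 3, 4, 6, 7, 8, 9, 10, 11, 12, 14, 15.

13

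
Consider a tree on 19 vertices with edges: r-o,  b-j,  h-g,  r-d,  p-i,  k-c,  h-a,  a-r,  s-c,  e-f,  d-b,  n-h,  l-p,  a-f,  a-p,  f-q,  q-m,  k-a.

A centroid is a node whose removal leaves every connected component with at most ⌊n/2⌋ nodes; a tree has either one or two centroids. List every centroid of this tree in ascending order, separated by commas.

a

If a is removed the pieces have sizes 5, 4, 3, 3, 3, all ≤ ⌊19/2⌋ = 9.
Every other node leaves some component of size > 9, so the centroid is unique.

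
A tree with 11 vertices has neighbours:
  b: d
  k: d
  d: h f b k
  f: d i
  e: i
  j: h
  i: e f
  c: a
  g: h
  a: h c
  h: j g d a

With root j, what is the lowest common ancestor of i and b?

d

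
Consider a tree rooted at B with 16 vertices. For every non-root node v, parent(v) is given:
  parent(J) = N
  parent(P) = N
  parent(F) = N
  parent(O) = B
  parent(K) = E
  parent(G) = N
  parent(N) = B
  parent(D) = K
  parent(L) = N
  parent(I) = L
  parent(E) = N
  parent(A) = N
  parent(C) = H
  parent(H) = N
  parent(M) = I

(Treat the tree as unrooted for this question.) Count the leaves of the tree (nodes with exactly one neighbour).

9

Degree-1 nodes: A, C, D, F, G, J, M, O, P — 9 of them.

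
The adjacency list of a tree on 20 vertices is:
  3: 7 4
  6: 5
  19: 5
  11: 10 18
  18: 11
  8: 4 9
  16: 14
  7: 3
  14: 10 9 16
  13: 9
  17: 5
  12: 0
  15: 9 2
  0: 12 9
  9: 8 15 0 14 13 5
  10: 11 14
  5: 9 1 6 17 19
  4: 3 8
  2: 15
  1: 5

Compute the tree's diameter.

8

Starting from 18, a farthest node is 7 at distance 8.
One longest path: 18-11-10-14-9-8-4-3-7.
So the diameter is 8.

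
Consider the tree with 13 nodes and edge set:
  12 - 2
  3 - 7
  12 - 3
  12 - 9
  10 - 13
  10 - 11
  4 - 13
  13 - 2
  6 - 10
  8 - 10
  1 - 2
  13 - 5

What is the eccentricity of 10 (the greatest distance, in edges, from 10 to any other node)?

5

Distances from 10 peak at 5, attained at 7.
10–13–2–12–3–7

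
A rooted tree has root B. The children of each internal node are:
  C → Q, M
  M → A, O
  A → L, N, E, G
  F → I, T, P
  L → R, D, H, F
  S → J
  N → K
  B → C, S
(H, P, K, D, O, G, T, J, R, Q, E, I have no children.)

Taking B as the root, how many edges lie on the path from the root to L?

B → C → M → A → L — 4 edges.

4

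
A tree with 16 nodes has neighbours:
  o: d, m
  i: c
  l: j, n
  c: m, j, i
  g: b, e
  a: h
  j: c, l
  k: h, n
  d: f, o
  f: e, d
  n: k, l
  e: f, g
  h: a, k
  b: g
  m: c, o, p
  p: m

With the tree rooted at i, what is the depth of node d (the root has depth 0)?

Climbing from d to the root: d – o – m – c – i. That's 4 steps.

4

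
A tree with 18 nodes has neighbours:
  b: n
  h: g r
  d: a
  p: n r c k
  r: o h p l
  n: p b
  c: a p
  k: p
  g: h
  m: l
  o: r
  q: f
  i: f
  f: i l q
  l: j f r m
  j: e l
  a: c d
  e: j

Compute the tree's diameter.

7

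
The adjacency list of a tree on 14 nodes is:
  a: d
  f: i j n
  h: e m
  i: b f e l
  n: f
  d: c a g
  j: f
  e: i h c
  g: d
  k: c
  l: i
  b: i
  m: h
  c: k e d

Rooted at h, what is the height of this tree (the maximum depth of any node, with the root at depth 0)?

n sits deepest: h–e–i–f–n — 4 edges from the root.

4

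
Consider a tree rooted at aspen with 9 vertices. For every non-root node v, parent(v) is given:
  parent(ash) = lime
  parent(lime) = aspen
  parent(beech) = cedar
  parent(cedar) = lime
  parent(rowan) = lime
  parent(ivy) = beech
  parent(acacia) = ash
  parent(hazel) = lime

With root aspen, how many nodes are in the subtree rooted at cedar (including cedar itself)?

The subtree rooted at cedar contains: cedar, beech, ivy — 3 nodes.

3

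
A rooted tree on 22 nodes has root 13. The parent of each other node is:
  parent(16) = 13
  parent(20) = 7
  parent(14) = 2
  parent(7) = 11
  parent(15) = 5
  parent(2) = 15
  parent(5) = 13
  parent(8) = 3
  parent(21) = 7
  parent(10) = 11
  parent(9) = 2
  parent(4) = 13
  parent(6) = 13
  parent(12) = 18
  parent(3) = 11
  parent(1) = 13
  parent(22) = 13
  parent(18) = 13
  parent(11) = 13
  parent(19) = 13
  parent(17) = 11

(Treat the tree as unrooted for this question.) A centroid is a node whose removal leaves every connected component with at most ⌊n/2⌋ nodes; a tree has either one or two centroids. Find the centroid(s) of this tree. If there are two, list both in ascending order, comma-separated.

13

Removing 13 splits the tree into components of sizes 8, 5, 2, 1, 1, 1, 1, 1, 1; the largest is 8 ≤ ⌊22/2⌋ = 11.
Every other node leaves some component of size > 11, so the centroid is unique.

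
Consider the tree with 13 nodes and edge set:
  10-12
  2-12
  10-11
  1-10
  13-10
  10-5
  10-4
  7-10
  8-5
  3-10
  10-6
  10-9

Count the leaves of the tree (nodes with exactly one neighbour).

10

Exactly 10 nodes have a single neighbour: 1, 2, 3, 4, 6, 7, 8, 9, 11, 13.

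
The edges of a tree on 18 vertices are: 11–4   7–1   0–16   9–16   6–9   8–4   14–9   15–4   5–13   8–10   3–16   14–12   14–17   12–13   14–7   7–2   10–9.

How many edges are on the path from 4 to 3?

The path is 4–8–10–9–16–3, which has 5 edges.

5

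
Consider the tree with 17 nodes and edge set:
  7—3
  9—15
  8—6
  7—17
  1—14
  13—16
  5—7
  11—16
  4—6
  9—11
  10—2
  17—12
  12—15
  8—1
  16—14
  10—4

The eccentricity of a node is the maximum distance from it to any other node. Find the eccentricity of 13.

A farthest node from 13 is 3 (5, 2 also at distance 8).
The path 13 – 16 – 11 – 9 – 15 – 12 – 17 – 7 – 3 has 8 edges.

8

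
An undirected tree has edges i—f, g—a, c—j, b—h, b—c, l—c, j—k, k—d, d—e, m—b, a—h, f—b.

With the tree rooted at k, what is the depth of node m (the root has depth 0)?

k → j → c → b → m — 4 edges.

4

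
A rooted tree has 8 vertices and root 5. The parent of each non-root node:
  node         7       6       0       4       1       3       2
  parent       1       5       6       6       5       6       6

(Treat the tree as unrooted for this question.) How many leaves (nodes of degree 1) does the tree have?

5

The leaves are 0, 2, 3, 4, 7.
That is 5 leaves.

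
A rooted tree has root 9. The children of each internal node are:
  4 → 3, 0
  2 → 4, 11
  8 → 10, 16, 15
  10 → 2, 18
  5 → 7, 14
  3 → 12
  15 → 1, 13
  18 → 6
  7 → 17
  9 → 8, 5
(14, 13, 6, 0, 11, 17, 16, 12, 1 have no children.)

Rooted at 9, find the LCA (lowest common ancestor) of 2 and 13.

8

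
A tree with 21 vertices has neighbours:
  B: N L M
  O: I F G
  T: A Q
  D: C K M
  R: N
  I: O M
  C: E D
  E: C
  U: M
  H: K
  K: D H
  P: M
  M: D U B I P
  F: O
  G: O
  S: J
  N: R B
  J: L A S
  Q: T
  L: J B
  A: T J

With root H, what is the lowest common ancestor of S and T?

J

S's ancestor chain is S, J, L, B, M, D, K, H and T's is T, A, J, L, B, M, D, K, H; they first meet at J.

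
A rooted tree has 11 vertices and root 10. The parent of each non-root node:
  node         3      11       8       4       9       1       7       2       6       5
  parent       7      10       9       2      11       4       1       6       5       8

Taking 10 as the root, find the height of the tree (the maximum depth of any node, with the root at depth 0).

A deepest node is 3, reached by 10-11-9-8-5-6-2-4-1-7-3.
That path has 10 edges, so the height is 10.

10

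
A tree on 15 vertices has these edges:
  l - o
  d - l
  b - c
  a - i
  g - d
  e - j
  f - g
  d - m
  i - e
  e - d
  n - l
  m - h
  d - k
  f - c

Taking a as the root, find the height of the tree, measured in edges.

b sits deepest: a-i-e-d-g-f-c-b — 7 edges from the root.

7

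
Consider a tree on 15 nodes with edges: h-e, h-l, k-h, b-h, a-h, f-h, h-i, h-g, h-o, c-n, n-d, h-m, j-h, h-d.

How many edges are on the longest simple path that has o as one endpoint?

Distances from o peak at 4, attained at c.
o-h-d-n-c

4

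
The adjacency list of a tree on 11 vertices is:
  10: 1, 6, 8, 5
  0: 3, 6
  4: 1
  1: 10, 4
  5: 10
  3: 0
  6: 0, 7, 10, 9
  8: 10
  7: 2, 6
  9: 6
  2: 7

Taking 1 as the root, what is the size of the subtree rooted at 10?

The subtree rooted at 10 contains: 10, 5, 6, 8, 9, 0, 7, 3, 2 — 9 nodes.

9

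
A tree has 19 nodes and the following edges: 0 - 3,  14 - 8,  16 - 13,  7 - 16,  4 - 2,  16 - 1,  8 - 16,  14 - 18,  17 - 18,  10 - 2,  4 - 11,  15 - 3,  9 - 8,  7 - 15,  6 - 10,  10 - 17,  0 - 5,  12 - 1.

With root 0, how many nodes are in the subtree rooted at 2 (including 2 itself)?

3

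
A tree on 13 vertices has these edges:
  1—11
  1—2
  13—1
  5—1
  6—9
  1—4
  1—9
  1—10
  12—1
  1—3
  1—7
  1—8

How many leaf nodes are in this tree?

Degree-1 nodes: 2, 3, 4, 5, 6, 7, 8, 10, 11, 12, 13 — 11 of them.

11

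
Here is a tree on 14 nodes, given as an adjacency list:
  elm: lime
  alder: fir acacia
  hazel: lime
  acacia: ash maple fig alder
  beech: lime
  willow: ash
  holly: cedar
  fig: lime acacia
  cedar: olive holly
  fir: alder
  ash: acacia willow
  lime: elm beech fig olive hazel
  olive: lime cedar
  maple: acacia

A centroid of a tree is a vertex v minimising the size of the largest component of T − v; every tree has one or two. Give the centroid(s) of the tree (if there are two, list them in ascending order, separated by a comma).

fig, lime

Delete lime: the remaining components have sizes 7, 3, 1, 1, 1. Max 7 ≤ 7, so lime is a centroid.
fig is adjacent to lime and is also a centroid (the largest component after removing it is likewise 7).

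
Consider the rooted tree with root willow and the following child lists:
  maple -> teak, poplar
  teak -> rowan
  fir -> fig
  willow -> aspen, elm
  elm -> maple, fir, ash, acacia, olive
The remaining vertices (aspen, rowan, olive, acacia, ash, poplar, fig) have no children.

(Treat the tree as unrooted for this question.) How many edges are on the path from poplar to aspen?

Walking from poplar: poplar - maple - elm - willow - aspen. Length 4.

4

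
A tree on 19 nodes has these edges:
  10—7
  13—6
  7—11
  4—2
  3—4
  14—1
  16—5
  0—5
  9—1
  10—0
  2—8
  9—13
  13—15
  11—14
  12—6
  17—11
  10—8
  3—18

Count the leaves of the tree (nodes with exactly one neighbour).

The leaves are 12, 15, 16, 17, 18.
That is 5 leaves.

5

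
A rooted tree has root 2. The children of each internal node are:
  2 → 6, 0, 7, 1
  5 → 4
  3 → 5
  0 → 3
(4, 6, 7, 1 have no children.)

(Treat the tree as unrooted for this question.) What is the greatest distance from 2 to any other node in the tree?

4

Distances from 2 peak at 4, attained at 4.
2 – 0 – 3 – 5 – 4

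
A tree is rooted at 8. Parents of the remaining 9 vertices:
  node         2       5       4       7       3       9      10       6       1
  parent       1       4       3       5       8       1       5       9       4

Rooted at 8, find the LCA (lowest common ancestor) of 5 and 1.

4

Path 5→root: 5 4 3 8; path 1→root: 1 4 3 8.
First common node: 4.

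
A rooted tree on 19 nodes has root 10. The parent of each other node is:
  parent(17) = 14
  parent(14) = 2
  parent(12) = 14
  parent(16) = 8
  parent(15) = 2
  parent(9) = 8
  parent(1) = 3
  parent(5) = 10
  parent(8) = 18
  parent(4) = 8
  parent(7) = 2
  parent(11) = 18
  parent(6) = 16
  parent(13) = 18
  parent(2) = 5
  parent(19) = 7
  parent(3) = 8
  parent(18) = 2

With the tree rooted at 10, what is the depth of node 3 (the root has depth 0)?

5

Climbing from 3 to the root: 3–8–18–2–5–10. That's 5 steps.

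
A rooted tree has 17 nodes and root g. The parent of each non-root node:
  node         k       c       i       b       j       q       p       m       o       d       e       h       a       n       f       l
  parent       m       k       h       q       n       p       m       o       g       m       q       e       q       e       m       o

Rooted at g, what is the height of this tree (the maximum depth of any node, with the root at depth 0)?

7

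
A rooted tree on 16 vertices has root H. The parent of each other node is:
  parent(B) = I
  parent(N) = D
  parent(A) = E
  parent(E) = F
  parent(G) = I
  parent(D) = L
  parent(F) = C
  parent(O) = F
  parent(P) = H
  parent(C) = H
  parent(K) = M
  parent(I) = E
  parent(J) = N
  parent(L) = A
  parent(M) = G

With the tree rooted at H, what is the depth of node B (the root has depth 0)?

5

Path from H to B: H → C → F → E → I → B, which has 5 edges.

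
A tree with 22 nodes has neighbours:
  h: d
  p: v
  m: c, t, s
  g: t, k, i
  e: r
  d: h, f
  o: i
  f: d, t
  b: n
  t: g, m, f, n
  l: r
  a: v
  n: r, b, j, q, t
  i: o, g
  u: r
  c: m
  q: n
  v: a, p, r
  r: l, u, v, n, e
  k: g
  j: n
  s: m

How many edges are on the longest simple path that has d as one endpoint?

Distances from d peak at 6, attained at a (p also at distance 6).
d–f–t–n–r–v–a

6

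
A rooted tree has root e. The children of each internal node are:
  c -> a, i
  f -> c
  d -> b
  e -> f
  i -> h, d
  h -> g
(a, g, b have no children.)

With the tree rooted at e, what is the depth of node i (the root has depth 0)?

e–f–c–i — 3 edges.

3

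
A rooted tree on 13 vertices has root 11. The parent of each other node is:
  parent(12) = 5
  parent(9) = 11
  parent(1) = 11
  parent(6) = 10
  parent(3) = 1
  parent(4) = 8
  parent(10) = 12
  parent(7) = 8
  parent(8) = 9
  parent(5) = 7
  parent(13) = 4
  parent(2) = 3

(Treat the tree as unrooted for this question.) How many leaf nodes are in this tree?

Degree-1 nodes: 2, 6, 13 — 3 of them.

3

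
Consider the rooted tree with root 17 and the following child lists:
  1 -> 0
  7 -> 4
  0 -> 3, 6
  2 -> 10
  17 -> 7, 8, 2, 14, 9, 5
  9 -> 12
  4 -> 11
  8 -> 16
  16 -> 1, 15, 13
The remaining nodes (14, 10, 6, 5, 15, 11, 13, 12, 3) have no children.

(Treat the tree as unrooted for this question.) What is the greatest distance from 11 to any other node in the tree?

The node farthest from 11 is 3 (6 also at distance 8), via 11-4-7-17-8-16-1-0-3 — 8 edges.

8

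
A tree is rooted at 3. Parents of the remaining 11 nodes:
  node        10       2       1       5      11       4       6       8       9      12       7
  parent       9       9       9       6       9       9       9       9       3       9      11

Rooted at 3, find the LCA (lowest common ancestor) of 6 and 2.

9

6's ancestor chain is 6, 9, 3 and 2's is 2, 9, 3; they first meet at 9.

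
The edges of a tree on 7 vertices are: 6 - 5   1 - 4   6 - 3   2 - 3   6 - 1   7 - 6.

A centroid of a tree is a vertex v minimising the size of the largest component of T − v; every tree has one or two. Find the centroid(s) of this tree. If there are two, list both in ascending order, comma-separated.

Removing 6 splits the tree into components of sizes 2, 2, 1, 1; the largest is 2 ≤ ⌊7/2⌋ = 3.
Every other node leaves some component of size > 3, so the centroid is unique.

6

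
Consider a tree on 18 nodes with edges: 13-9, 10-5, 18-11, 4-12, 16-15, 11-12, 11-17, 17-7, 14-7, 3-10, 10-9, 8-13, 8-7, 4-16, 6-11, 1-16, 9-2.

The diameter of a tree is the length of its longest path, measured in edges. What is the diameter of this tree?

Starting from 3, a farthest node is 1 at distance 11.
One longest path: 3–10–9–13–8–7–17–11–12–4–16–1.
So the diameter is 11.

11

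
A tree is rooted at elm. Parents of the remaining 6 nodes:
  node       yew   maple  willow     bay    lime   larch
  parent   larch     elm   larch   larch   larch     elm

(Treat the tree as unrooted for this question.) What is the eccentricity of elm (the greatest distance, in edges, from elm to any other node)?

A farthest node from elm is willow (bay, lime, yew also at distance 2).
The path elm – larch – willow has 2 edges.

2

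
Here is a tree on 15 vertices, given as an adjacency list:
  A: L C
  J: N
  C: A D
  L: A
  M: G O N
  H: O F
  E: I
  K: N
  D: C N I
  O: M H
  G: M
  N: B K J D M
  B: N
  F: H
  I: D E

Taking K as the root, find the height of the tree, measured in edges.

5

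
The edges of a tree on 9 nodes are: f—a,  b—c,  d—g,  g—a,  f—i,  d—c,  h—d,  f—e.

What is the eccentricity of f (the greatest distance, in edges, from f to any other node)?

The node farthest from f is b, via f – a – g – d – c – b — 5 edges.

5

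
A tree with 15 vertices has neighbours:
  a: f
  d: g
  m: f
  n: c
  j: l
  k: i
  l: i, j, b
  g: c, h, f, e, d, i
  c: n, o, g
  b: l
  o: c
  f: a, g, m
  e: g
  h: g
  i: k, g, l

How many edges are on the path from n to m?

4

n–c–g–f–m: 4 edges.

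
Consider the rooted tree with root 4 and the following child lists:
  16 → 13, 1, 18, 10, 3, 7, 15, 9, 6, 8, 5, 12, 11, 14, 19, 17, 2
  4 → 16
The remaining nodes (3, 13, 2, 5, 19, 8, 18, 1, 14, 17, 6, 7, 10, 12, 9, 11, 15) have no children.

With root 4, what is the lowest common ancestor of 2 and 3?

16

Path 2→root: 2 16 4; path 3→root: 3 16 4.
First common node: 16.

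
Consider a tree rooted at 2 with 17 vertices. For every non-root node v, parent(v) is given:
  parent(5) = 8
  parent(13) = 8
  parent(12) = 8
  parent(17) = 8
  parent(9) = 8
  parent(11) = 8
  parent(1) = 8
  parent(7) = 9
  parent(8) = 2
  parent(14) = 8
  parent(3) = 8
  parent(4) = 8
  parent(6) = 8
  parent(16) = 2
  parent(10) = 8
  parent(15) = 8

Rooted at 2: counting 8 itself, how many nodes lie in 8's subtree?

15

8's subtree: {8, 9, 13, 12, 5, 1, 17, 14, 4, 15, 3, 10, 11, 6, 7}, size 15.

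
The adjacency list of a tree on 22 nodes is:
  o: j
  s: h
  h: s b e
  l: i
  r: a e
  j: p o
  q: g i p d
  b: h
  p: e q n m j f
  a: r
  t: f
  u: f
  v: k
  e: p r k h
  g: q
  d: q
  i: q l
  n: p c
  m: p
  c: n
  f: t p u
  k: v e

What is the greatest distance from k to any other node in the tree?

5

The node farthest from k is l, via k-e-p-q-i-l — 5 edges.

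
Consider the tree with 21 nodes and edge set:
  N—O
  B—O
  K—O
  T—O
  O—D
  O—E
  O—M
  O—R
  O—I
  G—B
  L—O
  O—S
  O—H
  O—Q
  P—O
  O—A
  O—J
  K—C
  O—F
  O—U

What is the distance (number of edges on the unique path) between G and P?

Walking from G: G – B – O – P. Length 3.

3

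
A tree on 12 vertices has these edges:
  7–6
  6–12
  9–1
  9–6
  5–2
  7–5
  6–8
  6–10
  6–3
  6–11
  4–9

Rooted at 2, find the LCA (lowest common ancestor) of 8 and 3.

8's ancestor chain is 8, 6, 7, 5, 2 and 3's is 3, 6, 7, 5, 2; they first meet at 6.

6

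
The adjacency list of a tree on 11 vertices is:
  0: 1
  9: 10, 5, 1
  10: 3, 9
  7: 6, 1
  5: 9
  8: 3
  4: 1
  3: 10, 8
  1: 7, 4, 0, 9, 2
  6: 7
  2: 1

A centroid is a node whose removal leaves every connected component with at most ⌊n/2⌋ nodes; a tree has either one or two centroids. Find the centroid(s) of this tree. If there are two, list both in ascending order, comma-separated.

1

Removing 1 splits the tree into components of sizes 5, 2, 1, 1, 1; the largest is 5 ≤ ⌊11/2⌋ = 5.
Every other node leaves some component of size > 5, so the centroid is unique.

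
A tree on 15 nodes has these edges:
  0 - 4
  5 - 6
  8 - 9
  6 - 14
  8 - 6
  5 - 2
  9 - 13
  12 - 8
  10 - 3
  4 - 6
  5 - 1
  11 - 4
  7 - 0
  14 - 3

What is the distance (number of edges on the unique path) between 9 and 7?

5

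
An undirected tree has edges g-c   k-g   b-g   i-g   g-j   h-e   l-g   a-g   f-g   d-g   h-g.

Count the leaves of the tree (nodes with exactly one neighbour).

10

Degree-1 nodes: a, b, c, d, e, f, i, j, k, l — 10 of them.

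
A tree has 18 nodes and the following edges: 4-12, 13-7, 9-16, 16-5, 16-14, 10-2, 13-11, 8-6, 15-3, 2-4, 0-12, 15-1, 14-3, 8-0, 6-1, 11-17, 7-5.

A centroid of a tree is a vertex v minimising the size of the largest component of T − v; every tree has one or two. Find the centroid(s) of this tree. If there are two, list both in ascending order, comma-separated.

Removing 3 splits the tree into components of sizes 9, 8; the largest is 9 ≤ ⌊18/2⌋ = 9.
15 is adjacent to 3 and is also a centroid (the largest component after removing it is likewise 9).

3, 15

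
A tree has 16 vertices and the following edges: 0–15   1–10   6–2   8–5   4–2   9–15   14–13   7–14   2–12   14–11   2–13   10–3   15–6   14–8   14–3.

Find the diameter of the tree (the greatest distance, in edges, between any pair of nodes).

8

BFS from 0 reaches 1 last, at distance 8; BFS from 1 confirms no node is farther.
Path: 0 – 15 – 6 – 2 – 13 – 14 – 3 – 10 – 1.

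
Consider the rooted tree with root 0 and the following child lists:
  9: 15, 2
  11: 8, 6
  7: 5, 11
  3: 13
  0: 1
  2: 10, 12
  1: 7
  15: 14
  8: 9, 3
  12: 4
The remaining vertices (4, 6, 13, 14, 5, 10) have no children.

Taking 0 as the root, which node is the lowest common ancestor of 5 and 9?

7

5's ancestor chain is 5, 7, 1, 0 and 9's is 9, 8, 11, 7, 1, 0; they first meet at 7.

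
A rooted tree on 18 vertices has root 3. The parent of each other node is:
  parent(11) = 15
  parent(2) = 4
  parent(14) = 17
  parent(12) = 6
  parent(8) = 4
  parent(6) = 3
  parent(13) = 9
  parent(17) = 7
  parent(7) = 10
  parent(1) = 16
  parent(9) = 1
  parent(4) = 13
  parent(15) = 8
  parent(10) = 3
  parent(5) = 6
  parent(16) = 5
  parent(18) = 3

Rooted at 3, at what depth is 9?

3 – 6 – 5 – 16 – 1 – 9 — 5 edges.

5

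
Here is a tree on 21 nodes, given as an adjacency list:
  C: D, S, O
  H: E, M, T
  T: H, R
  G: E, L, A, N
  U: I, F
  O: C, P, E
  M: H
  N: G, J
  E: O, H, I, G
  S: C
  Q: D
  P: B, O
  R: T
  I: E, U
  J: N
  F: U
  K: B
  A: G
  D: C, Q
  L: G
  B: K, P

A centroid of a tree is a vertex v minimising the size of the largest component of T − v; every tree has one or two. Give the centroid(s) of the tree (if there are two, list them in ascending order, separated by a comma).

Delete E: the remaining components have sizes 8, 5, 4, 3. Max 8 ≤ 10, so E is a centroid.
Every other node leaves some component of size > 10, so the centroid is unique.

E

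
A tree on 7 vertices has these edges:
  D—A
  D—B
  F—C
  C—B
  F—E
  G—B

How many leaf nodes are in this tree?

3

Degree-1 nodes: A, E, G — 3 of them.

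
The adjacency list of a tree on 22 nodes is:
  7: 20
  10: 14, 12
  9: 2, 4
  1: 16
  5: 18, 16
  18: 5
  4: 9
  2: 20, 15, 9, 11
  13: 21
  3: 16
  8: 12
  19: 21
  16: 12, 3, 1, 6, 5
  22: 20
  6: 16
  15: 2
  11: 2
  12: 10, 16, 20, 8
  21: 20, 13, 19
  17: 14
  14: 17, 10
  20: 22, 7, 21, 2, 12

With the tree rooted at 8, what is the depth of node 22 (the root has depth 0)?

Path from 8 to 22: 8–12–20–22, which has 3 edges.

3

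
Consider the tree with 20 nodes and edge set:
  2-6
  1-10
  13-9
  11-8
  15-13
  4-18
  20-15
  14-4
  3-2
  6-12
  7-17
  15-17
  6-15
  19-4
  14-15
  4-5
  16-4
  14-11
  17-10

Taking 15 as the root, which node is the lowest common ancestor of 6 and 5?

15

6's ancestor chain is 6, 15 and 5's is 5, 4, 14, 15; they first meet at 15.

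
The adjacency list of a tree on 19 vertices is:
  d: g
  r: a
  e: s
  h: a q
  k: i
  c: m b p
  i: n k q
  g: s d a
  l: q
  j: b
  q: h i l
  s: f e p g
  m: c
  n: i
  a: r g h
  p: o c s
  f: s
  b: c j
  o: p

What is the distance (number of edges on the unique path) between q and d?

4

The path is q–h–a–g–d, which has 4 edges.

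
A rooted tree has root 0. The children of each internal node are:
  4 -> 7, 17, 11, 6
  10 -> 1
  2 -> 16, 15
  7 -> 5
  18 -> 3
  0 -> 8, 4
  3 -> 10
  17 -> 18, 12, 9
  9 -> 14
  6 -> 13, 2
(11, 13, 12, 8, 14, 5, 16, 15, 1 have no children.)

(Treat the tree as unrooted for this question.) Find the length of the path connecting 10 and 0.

5

10–3–18–17–4–0: 5 edges.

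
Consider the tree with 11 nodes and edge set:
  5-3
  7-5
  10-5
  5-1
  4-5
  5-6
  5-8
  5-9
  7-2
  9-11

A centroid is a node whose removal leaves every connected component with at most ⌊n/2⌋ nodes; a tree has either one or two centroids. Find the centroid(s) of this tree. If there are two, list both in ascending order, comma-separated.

Removing 5 splits the tree into components of sizes 2, 2, 1, 1, 1, 1, 1, 1; the largest is 2 ≤ ⌊11/2⌋ = 5.
Every other node leaves some component of size > 5, so the centroid is unique.

5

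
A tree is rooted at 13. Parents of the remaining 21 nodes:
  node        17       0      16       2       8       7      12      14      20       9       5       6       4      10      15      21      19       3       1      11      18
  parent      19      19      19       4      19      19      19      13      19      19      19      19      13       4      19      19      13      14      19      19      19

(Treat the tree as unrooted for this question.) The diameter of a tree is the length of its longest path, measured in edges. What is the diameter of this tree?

BFS from 3 reaches 8 last, at distance 4; BFS from 8 confirms no node is farther.
Path: 3 – 14 – 13 – 19 – 8.

4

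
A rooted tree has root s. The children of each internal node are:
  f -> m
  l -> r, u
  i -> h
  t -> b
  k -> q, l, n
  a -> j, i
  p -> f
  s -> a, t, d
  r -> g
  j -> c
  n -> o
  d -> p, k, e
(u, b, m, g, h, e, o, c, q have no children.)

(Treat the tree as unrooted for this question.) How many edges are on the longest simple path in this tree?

8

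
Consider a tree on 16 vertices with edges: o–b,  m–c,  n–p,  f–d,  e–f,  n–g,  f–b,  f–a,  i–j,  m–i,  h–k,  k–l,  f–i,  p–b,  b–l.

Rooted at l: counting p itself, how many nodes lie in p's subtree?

p's subtree: {p, n, g}, size 3.

3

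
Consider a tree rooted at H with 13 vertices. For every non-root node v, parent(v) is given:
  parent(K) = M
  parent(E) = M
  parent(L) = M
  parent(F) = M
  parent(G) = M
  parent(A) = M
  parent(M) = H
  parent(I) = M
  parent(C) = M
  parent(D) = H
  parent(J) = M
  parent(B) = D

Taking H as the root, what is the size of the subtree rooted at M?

Descendants of M (including itself): M, K, F, L, A, C, G, J, E, I. That's 10.

10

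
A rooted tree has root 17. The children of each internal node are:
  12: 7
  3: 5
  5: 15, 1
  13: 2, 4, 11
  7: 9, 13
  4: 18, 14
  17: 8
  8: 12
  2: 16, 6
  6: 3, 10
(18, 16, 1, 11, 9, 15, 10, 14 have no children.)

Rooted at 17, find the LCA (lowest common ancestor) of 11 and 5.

13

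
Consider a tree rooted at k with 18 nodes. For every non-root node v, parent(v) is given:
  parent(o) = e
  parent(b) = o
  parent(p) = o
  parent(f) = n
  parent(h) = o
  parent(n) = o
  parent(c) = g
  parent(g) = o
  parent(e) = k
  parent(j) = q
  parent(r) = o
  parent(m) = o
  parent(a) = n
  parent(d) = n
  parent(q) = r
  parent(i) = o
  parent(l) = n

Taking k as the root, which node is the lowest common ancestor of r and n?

o

Ancestors of r (toward the root): r, o, e, k.
Ancestors of n: n, o, e, k.
The deepest node appearing in both lists is o.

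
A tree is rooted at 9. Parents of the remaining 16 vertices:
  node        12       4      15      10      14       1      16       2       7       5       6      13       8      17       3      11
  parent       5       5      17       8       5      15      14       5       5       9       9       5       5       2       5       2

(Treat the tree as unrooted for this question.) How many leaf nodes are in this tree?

The leaves are 1, 3, 4, 6, 7, 10, 11, 12, 13, 16.
That is 10 leaves.

10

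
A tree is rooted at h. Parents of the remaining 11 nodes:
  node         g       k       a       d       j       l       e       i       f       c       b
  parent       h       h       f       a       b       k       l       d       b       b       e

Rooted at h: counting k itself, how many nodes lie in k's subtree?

Descendants of k (including itself): k, l, e, b, f, c, j, a, d, i. That's 10.

10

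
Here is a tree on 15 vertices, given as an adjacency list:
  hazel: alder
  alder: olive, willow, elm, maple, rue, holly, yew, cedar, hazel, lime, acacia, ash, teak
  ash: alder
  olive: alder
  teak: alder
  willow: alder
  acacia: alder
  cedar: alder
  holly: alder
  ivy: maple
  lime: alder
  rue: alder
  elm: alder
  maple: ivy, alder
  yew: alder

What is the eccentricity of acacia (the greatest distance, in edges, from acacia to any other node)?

Distances from acacia peak at 3, attained at ivy.
acacia – alder – maple – ivy

3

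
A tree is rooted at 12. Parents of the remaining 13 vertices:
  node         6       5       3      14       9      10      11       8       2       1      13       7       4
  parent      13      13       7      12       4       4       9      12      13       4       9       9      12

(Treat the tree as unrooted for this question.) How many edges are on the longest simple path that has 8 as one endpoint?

The node farthest from 8 is 6 (5, 2, 3 also at distance 5), via 8–12–4–9–13–6 — 5 edges.

5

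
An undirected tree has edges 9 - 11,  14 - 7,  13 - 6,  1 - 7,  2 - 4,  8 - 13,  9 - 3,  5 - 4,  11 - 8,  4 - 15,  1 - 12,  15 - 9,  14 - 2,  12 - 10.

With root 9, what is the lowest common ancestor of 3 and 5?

3's ancestor chain is 3, 9 and 5's is 5, 4, 15, 9; they first meet at 9.

9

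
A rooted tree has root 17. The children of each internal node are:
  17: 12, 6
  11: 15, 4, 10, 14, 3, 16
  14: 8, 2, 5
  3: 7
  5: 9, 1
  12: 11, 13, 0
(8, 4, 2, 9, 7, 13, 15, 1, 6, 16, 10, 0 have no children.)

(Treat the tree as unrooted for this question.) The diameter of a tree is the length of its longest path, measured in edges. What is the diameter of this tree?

BFS from 1 reaches 6 last, at distance 6; BFS from 6 confirms no node is farther.
Path: 1-5-14-11-12-17-6.

6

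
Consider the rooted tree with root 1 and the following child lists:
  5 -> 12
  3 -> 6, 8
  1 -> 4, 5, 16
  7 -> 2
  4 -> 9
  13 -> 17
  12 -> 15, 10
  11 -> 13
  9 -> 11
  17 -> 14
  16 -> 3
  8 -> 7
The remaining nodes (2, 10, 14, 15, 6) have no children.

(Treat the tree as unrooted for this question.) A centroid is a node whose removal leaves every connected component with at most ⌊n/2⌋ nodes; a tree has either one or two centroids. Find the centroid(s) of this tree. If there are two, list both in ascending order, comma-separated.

1

If 1 is removed the pieces have sizes 6, 6, 4, all ≤ ⌊17/2⌋ = 8.
Every other node leaves some component of size > 8, so the centroid is unique.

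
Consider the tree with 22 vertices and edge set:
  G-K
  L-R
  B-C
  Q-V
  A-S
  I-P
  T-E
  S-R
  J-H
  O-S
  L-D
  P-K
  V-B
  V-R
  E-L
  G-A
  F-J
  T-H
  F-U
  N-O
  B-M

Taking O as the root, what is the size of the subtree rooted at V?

5

V's subtree: {V, B, Q, C, M}, size 5.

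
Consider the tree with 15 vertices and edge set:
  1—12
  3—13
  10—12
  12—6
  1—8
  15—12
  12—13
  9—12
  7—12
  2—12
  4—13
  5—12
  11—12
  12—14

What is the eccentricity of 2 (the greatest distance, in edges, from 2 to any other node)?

The node farthest from 2 is 3 (4, 8 also at distance 3), via 2 – 12 – 13 – 3 — 3 edges.

3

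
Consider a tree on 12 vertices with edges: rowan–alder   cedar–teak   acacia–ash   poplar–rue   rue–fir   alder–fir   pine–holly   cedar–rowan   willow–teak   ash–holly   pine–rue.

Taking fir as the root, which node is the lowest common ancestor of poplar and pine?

rue

Ancestors of poplar (toward the root): poplar, rue, fir.
Ancestors of pine: pine, rue, fir.
The deepest node appearing in both lists is rue.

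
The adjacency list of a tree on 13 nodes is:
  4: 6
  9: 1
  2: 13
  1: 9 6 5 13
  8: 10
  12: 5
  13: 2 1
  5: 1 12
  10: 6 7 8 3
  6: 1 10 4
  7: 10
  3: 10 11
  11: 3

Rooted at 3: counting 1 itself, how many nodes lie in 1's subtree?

6

Descendants of 1 (including itself): 1, 5, 13, 9, 12, 2. That's 6.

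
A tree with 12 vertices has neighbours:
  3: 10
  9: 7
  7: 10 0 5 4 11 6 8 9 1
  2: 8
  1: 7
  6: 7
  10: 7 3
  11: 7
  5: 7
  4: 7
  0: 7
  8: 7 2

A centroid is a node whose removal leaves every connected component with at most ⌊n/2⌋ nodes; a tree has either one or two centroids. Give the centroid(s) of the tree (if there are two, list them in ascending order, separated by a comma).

7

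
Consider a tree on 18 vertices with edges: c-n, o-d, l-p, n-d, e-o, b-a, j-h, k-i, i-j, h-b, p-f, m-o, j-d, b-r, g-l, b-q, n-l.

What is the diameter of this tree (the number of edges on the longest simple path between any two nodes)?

BFS from f reaches q last, at distance 8; BFS from q confirms no node is farther.
Path: f–p–l–n–d–j–h–b–q.

8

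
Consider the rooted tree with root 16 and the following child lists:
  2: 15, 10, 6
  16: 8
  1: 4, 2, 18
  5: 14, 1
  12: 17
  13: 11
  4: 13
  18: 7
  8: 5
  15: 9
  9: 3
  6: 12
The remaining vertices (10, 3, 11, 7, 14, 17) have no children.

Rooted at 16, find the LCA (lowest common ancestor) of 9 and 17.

2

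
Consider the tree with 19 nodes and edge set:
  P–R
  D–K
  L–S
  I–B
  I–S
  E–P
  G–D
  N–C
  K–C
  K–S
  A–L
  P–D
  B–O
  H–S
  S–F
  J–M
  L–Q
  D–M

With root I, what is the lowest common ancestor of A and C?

A's ancestor chain is A, L, S, I and C's is C, K, S, I; they first meet at S.

S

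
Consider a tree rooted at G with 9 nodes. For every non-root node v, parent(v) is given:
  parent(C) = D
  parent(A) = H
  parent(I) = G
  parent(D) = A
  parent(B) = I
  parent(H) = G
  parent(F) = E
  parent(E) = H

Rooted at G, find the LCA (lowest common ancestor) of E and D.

H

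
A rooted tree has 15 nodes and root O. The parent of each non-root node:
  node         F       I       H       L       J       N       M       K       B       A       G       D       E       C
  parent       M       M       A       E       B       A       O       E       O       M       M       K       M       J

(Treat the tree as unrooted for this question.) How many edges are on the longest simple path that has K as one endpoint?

Distances from K peak at 6, attained at C.
K–E–M–O–B–J–C

6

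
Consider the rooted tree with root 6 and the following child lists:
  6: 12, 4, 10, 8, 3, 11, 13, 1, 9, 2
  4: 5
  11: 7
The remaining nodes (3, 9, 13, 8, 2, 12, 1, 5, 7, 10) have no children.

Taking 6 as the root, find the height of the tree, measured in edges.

2

A deepest node is 5, reached by 6 – 4 – 5.
That path has 2 edges, so the height is 2.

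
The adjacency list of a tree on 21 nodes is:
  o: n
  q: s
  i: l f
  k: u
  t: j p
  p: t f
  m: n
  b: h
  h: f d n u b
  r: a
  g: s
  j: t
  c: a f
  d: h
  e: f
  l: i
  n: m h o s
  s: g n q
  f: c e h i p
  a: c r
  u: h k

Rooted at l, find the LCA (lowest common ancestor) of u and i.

u's ancestor chain is u, h, f, i, l and i's is i, l; they first meet at i.

i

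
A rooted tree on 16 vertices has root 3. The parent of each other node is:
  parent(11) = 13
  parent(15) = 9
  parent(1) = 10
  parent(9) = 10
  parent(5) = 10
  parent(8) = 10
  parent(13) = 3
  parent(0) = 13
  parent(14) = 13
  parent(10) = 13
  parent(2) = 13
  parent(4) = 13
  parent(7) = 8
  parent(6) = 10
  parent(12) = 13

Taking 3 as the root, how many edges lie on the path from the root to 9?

3–13–10–9 — 3 edges.

3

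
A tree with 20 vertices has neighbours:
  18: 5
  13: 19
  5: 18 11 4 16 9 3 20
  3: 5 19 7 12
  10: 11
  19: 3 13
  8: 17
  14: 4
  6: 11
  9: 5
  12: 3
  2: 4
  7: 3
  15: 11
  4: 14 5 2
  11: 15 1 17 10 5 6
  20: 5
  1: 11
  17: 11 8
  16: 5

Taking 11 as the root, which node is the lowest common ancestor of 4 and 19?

4's ancestor chain is 4, 5, 11 and 19's is 19, 3, 5, 11; they first meet at 5.

5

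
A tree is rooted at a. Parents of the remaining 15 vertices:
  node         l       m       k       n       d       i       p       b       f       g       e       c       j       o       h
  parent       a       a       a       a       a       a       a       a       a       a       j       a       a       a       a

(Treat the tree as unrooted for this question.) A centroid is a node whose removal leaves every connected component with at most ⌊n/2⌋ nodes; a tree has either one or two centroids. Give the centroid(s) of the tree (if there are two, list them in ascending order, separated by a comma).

a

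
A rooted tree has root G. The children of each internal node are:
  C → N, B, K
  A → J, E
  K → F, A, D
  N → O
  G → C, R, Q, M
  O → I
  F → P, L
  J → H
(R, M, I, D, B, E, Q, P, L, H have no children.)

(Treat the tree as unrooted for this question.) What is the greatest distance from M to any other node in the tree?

A farthest node from M is H.
The path M-G-C-K-A-J-H has 6 edges.

6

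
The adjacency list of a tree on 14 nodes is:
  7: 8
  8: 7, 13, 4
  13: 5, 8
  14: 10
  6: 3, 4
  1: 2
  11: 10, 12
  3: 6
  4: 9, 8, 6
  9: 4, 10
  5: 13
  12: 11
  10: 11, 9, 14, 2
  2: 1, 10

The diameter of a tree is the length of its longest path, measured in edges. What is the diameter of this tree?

7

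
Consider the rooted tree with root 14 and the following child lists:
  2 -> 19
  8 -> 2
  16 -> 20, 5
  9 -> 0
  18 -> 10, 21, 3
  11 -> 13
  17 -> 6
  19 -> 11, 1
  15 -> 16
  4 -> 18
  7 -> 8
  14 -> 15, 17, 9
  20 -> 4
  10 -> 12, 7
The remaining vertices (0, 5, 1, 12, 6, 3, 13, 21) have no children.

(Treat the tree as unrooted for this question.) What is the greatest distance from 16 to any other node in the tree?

10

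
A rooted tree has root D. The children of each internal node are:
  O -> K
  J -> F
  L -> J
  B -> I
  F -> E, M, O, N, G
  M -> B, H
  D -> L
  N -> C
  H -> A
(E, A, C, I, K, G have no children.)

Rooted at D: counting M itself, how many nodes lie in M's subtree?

Descendants of M (including itself): M, H, B, A, I. That's 5.

5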